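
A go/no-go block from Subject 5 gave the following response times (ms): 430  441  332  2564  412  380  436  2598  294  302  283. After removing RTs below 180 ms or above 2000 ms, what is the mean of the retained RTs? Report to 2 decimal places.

Excluded: 2564, 2598
Retained (n=9): Σ = 3310
Mean = 3310/9 = 367.7778

367.78 ms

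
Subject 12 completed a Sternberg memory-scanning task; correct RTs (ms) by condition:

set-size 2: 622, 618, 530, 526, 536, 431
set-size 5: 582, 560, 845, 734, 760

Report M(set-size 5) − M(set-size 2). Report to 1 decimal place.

M(set-size 2) = 3263/6 = 543.833
M(set-size 5) = 3481/5 = 696.200
Difference = 696.200 − 543.833 = 152.367 ms

152.4 ms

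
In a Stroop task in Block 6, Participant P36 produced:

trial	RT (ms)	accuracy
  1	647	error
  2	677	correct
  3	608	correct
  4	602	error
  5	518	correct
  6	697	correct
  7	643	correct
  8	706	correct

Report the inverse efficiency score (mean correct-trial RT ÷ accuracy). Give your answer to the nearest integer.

855 ms

Correct trials (n=6): 677, 608, 518, 697, 643, 706
Mean correct RT = 3849/6 = 641.5000 ms
Proportion correct = 6/8
IES = 641.5000 / (6/8) = 855.333 ms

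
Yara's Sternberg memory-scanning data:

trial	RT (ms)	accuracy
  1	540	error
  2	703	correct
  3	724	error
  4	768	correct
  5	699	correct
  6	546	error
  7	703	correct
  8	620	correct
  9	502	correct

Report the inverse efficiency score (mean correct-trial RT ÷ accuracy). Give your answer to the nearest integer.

999 ms

Correct trials (n=6): 703, 768, 699, 703, 620, 502
Mean correct RT = 3995/6 = 665.8333 ms
Proportion correct = 6/9
IES = 665.8333 / (6/9) = 998.750 ms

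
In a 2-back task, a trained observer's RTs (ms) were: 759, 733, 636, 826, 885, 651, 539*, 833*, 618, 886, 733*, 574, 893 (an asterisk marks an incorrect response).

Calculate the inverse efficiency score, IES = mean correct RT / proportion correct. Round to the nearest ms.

Correct trials (n=10): 759, 733, 636, 826, 885, 651, 618, 886, 574, 893
Mean correct RT = 7461/10 = 746.1000 ms
Proportion correct = 10/13
IES = 746.1000 / (10/13) = 969.930 ms

970 ms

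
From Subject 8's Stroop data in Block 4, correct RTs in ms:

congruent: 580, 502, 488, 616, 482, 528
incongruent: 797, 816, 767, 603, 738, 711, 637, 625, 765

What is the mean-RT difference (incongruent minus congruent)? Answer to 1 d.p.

M(congruent) = 3196/6 = 532.667
M(incongruent) = 6459/9 = 717.667
Difference = 717.667 − 532.667 = 185.000 ms

185.0 ms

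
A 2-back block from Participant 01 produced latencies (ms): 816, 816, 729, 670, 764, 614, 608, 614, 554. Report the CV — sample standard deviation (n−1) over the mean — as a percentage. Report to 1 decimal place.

14.2%

n = 9, Σ = 6185, M = 687.2222
Σ(x−M)² = 75851.556; s = √(75851.556/8) = 97.3727
CV = 97.3727 / 687.2222 = 0.14169 = 14.169%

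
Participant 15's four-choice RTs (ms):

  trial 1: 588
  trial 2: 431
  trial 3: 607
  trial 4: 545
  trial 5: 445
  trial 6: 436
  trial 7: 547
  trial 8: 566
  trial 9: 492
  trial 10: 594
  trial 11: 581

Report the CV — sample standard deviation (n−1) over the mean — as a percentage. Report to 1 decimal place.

n = 11, Σ = 5832, M = 530.1818
Σ(x−M)² = 45105.636; s = √(45105.636/10) = 67.1607
CV = 67.1607 / 530.1818 = 0.12667 = 12.667%

12.7%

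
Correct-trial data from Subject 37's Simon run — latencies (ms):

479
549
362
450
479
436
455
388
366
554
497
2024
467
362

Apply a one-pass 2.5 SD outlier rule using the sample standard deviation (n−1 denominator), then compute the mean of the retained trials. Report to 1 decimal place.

n = 14, ΣRT = 7868, M = 562.000
Σ(x−M)² = 2353266.00; s = √(2353266.00/13) = 425.465
Cutoffs: 562.000 ± 2.5·425.465 → [-501.7, 1625.7]
Outside: 2024 → excluded.
Retained (n=13): Σ = 5844, mean = 5844/13 = 449.538

449.5 ms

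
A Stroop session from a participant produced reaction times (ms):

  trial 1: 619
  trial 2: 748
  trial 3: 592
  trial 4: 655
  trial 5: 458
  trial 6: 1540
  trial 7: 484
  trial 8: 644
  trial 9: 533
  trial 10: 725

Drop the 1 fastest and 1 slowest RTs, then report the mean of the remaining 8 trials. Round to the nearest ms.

625 ms

Sorted: 458, 484, 533, 592, 619, 644, 655, 725, 748, 1540
Drop lowest 1 (458) and highest 1 (1540)
Remaining (n=8): Σ = 5000, mean = 5000/8 = 625.000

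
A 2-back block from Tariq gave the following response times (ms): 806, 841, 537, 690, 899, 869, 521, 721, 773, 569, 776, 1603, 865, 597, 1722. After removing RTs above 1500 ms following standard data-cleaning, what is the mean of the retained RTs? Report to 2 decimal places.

Excluded: 1603, 1722
Retained (n=13): Σ = 9464
Mean = 9464/13 = 728.0000

728.00 ms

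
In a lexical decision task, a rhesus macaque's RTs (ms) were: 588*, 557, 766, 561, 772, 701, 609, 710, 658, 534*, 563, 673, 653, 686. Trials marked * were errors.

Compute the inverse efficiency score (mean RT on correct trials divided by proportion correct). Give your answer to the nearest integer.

Correct trials (n=12): 557, 766, 561, 772, 701, 609, 710, 658, 563, 673, 653, 686
Mean correct RT = 7909/12 = 659.0833 ms
Proportion correct = 12/14
IES = 659.0833 / (12/14) = 768.931 ms

769 ms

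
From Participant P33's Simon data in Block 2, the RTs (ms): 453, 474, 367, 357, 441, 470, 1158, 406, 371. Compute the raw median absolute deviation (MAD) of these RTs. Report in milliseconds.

Sorted: 357, 367, 371, 406, 441, 453, 470, 474, 1158 → median = 441
|x − 441|: 12, 33, 74, 84, 0, 29, 717, 35, 70
Sorted deviations: 0, 12, 29, 33, 35, 70, 74, 84, 717 → MAD = 35

35 ms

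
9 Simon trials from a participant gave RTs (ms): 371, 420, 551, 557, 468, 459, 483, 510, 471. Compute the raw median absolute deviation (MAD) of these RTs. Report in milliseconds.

39 ms

Sorted: 371, 420, 459, 468, 471, 483, 510, 551, 557 → median = 471
|x − 471|: 100, 51, 80, 86, 3, 12, 12, 39, 0
Sorted deviations: 0, 3, 12, 12, 39, 51, 80, 86, 100 → MAD = 39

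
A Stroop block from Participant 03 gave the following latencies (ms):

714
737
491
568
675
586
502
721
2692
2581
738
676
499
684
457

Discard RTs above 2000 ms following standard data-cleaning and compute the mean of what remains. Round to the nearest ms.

619 ms

Excluded: 2581, 2692
Retained (n=13): Σ = 8048
Mean = 8048/13 = 619.0769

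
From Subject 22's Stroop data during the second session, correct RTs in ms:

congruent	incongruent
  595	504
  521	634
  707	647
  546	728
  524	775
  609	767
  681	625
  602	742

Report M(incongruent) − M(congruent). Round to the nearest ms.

80 ms

M(congruent) = 4785/8 = 598.125
M(incongruent) = 5422/8 = 677.750
Difference = 677.750 − 598.125 = 79.625 ms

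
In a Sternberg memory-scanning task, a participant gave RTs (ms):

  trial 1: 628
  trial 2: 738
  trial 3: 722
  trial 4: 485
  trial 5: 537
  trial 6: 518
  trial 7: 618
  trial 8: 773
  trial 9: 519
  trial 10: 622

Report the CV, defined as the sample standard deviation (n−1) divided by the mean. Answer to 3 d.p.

n = 10, Σ = 6160, M = 616.0000
Σ(x−M)² = 93368.000; s = √(93368.000/9) = 101.8539
CV = 101.8539 / 616.0000 = 0.16535

0.165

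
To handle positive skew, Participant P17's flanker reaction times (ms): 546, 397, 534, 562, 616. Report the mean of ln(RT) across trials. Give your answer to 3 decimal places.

ln(RT): 6.3026, 5.9839, 6.2804, 6.3315, 6.4232
Σ ln(RT) = 31.3217
Mean = 31.3217/5 = 6.26434

6.264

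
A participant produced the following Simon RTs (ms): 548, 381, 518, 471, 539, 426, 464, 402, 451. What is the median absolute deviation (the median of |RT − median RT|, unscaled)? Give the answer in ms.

54 ms

Sorted: 381, 402, 426, 451, 464, 471, 518, 539, 548 → median = 464
|x − 464|: 84, 83, 54, 7, 75, 38, 0, 62, 13
Sorted deviations: 0, 7, 13, 38, 54, 62, 75, 83, 84 → MAD = 54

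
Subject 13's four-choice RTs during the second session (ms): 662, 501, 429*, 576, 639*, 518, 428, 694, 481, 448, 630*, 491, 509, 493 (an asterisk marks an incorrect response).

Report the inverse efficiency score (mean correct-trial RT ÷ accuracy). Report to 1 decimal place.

Correct trials (n=11): 662, 501, 576, 518, 428, 694, 481, 448, 491, 509, 493
Mean correct RT = 5801/11 = 527.3636 ms
Proportion correct = 11/14
IES = 527.3636 / (11/14) = 671.190 ms

671.2 ms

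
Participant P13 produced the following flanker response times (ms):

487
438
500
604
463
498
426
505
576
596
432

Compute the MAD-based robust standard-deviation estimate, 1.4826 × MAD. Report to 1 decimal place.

89.0 ms

Sorted: 426, 432, 438, 463, 487, 498, 500, 505, 576, 596, 604 → median = 498
|x − 498| sorted: 0, 2, 7, 11, 35, 60, 66, 72, 78, 98, 106 → MAD = 60
Robust SD ≈ 1.4826 × 60 = 88.956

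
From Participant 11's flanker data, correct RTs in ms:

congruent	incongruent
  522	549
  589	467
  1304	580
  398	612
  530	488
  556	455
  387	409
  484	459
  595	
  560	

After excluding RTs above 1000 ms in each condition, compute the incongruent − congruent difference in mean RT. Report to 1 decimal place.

-11.1 ms

congruent: exclude 1304
M(congruent) = 4621/9 = 513.444
M(incongruent) = 4019/8 = 502.375
Difference = 502.375 − 513.444 = -11.069 ms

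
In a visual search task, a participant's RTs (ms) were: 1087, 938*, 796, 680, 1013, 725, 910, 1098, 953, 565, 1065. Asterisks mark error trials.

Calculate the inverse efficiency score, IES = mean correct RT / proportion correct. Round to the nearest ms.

978 ms

Correct trials (n=10): 1087, 796, 680, 1013, 725, 910, 1098, 953, 565, 1065
Mean correct RT = 8892/10 = 889.2000 ms
Proportion correct = 10/11
IES = 889.2000 / (10/11) = 978.120 ms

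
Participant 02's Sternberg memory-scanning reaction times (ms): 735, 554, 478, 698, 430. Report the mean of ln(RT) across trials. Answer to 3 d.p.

6.340

ln(RT): 6.5999, 6.3172, 6.1696, 6.5482, 6.0638
Σ ln(RT) = 31.6987
Mean = 31.6987/5 = 6.33973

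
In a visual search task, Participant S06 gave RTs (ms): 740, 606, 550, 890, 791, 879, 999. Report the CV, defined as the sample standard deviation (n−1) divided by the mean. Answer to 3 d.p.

0.206

n = 7, Σ = 5455, M = 779.2857
Σ(x−M)² = 154755.429; s = √(154755.429/6) = 160.6007
CV = 160.6007 / 779.2857 = 0.20609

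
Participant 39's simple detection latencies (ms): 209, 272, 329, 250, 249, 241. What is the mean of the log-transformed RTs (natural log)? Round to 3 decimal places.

ln(RT): 5.3423, 5.6058, 5.7961, 5.5215, 5.5175, 5.4848
Σ ln(RT) = 33.2679
Mean = 33.2679/6 = 5.54465

5.545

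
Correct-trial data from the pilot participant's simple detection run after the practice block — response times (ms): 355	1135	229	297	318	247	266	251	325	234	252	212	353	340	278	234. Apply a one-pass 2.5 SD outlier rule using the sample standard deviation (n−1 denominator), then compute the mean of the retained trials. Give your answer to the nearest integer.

n = 16, ΣRT = 5326, M = 332.875
Σ(x−M)² = 718975.75; s = √(718975.75/15) = 218.933
Cutoffs: 332.875 ± 2.5·218.933 → [-214.5, 880.2]
Outside: 1135 → excluded.
Retained (n=15): Σ = 4191, mean = 4191/15 = 279.400

279 ms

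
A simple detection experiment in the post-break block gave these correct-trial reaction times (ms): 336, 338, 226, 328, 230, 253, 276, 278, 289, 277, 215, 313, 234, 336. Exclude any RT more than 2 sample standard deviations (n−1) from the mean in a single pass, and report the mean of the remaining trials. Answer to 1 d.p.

280.6 ms

n = 14, ΣRT = 3929, M = 280.643
Σ(x−M)² = 25619.21; s = √(25619.21/13) = 44.393
Cutoffs: 280.643 ± 2·44.393 → [191.9, 369.4]
No RTs fall outside the cutoffs; all 14 retained. Mean = 3929/14 = 280.643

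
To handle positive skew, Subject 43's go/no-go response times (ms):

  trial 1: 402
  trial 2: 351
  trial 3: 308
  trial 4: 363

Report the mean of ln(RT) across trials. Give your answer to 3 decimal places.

5.870

ln(RT): 5.9965, 5.8608, 5.7301, 5.8944
Σ ln(RT) = 23.4817
Mean = 23.4817/4 = 5.87044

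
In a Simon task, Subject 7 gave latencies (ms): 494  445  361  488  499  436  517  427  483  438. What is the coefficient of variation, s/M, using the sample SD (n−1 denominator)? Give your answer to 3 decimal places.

n = 10, Σ = 4588, M = 458.8000
Σ(x−M)² = 19399.600; s = √(19399.600/9) = 46.4275
CV = 46.4275 / 458.8000 = 0.10119

0.101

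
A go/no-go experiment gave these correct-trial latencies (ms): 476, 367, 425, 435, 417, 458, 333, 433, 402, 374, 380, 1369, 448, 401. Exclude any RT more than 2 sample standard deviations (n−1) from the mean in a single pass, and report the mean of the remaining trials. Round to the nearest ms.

411 ms

n = 14, ΣRT = 6718, M = 479.857
Σ(x−M)² = 871011.71; s = √(871011.71/13) = 258.845
Cutoffs: 479.857 ± 2·258.845 → [-37.8, 997.5]
Outside: 1369 → excluded.
Retained (n=13): Σ = 5349, mean = 5349/13 = 411.462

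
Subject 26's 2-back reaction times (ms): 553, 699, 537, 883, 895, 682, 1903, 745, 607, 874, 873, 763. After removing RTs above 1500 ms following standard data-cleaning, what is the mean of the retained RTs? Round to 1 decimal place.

Excluded: 1903
Retained (n=11): Σ = 8111
Mean = 8111/11 = 737.3636

737.4 ms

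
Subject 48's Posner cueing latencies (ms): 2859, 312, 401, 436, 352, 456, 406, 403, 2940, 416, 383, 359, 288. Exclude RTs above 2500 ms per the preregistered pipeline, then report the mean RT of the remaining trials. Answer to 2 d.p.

Excluded: 2859, 2940
Retained (n=11): Σ = 4212
Mean = 4212/11 = 382.9091

382.91 ms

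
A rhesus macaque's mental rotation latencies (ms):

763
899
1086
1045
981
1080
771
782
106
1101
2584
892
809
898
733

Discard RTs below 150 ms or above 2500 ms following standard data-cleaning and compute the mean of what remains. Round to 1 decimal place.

Excluded: 106, 2584
Retained (n=13): Σ = 11840
Mean = 11840/13 = 910.7692

910.8 ms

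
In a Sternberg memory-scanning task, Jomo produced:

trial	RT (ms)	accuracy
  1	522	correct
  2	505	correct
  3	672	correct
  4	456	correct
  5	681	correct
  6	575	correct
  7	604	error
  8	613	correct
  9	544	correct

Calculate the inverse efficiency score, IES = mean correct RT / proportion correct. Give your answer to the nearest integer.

Correct trials (n=8): 522, 505, 672, 456, 681, 575, 613, 544
Mean correct RT = 4568/8 = 571.0000 ms
Proportion correct = 8/9
IES = 571.0000 / (8/9) = 642.375 ms

642 ms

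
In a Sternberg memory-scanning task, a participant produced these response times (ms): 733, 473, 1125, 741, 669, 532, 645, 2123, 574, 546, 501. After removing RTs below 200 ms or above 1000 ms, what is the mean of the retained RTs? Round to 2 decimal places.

601.56 ms

Excluded: 1125, 2123
Retained (n=9): Σ = 5414
Mean = 5414/9 = 601.5556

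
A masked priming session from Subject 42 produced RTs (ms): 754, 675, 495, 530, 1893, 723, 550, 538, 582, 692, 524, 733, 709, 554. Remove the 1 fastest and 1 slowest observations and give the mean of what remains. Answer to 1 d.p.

630.3 ms

Sorted: 495, 524, 530, 538, 550, 554, 582, 675, 692, 709, 723, 733, 754, 1893
Drop lowest 1 (495) and highest 1 (1893)
Remaining (n=12): Σ = 7564, mean = 7564/12 = 630.333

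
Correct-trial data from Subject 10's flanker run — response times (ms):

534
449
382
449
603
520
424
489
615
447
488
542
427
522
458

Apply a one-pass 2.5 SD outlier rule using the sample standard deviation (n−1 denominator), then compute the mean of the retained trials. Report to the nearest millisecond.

490 ms

n = 15, ΣRT = 7349, M = 489.933
Σ(x−M)² = 61186.93; s = √(61186.93/14) = 66.110
Cutoffs: 489.933 ± 2.5·66.110 → [324.7, 655.2]
No RTs fall outside the cutoffs; all 15 retained. Mean = 7349/15 = 489.933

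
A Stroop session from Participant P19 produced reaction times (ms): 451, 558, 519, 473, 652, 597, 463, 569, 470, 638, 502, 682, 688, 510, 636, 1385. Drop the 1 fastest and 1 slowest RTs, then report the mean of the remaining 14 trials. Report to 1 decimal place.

568.4 ms

Sorted: 451, 463, 470, 473, 502, 510, 519, 558, 569, 597, 636, 638, 652, 682, 688, 1385
Drop lowest 1 (451) and highest 1 (1385)
Remaining (n=14): Σ = 7957, mean = 7957/14 = 568.357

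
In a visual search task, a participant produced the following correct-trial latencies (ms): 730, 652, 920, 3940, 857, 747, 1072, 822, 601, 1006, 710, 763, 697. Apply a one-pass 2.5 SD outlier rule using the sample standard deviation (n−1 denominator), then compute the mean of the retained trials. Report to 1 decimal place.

798.1 ms

n = 13, ΣRT = 13517, M = 1039.769
Σ(x−M)² = 9336084.31; s = √(9336084.31/12) = 882.047
Cutoffs: 1039.769 ± 2.5·882.047 → [-1165.3, 3244.9]
Outside: 3940 → excluded.
Retained (n=12): Σ = 9577, mean = 9577/12 = 798.083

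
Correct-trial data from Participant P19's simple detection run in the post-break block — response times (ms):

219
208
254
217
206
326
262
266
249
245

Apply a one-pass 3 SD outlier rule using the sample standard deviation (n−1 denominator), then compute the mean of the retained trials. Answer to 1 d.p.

245.2 ms

n = 10, ΣRT = 2452, M = 245.200
Σ(x−M)² = 11737.60; s = √(11737.60/9) = 36.113
Cutoffs: 245.200 ± 3·36.113 → [136.9, 353.5]
No RTs fall outside the cutoffs; all 10 retained. Mean = 2452/10 = 245.200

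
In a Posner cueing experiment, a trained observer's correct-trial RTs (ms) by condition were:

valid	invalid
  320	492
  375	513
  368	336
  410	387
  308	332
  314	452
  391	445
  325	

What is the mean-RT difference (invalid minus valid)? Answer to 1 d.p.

71.1 ms

M(valid) = 2811/8 = 351.375
M(invalid) = 2957/7 = 422.429
Difference = 422.429 − 351.375 = 71.054 ms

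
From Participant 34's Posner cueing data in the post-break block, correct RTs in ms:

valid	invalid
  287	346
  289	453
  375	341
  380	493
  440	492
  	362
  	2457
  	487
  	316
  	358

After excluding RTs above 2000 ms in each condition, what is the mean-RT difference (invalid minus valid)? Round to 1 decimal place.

invalid: exclude 2457
M(valid) = 1771/5 = 354.200
M(invalid) = 3648/9 = 405.333
Difference = 405.333 − 354.200 = 51.133 ms

51.1 ms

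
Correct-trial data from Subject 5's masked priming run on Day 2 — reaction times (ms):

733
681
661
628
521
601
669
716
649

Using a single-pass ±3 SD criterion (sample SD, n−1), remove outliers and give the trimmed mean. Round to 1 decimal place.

n = 9, ΣRT = 5859, M = 651.000
Σ(x−M)² = 32206.00; s = √(32206.00/8) = 63.449
Cutoffs: 651.000 ± 3·63.449 → [460.7, 841.3]
No RTs fall outside the cutoffs; all 9 retained. Mean = 5859/9 = 651.000

651.0 ms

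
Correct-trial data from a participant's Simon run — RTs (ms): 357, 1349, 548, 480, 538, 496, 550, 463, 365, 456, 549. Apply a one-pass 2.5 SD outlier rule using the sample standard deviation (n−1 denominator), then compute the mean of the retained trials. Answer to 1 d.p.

480.2 ms

n = 11, ΣRT = 6151, M = 559.182
Σ(x−M)² = 733317.64; s = √(733317.64/10) = 270.798
Cutoffs: 559.182 ± 2.5·270.798 → [-117.8, 1236.2]
Outside: 1349 → excluded.
Retained (n=10): Σ = 4802, mean = 4802/10 = 480.200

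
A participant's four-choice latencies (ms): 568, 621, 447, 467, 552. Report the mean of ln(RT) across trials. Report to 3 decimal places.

6.267

ln(RT): 6.3421, 6.4313, 6.1026, 6.1463, 6.3135
Σ ln(RT) = 31.3359
Mean = 31.3359/5 = 6.26718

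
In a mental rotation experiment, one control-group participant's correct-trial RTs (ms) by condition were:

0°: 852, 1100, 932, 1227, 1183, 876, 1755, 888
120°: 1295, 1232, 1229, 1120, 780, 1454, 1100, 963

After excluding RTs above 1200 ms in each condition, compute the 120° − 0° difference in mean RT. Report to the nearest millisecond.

0°: exclude 1227, 1755
120°: exclude 1295, 1232, 1229, 1454
M(0°) = 5831/6 = 971.833
M(120°) = 3963/4 = 990.750
Difference = 990.750 − 971.833 = 18.917 ms

19 ms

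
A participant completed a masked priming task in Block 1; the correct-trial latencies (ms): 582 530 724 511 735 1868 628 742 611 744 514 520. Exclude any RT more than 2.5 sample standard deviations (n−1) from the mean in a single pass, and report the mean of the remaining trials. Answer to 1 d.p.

621.9 ms

n = 12, ΣRT = 8709, M = 725.750
Σ(x−M)² = 1520414.25; s = √(1520414.25/11) = 371.779
Cutoffs: 725.750 ± 2.5·371.779 → [-203.7, 1655.2]
Outside: 1868 → excluded.
Retained (n=11): Σ = 6841, mean = 6841/11 = 621.909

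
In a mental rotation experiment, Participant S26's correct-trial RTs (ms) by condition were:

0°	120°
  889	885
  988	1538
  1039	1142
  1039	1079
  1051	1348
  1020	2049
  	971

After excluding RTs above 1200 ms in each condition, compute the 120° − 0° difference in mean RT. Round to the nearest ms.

120°: exclude 1538, 1348, 2049
M(0°) = 6026/6 = 1004.333
M(120°) = 4077/4 = 1019.250
Difference = 1019.250 − 1004.333 = 14.917 ms

15 ms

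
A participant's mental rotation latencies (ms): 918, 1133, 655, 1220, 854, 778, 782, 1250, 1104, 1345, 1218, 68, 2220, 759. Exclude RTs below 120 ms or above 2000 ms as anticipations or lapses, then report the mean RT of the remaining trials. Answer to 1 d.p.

Excluded: 68, 2220
Retained (n=12): Σ = 12016
Mean = 12016/12 = 1001.3333

1001.3 ms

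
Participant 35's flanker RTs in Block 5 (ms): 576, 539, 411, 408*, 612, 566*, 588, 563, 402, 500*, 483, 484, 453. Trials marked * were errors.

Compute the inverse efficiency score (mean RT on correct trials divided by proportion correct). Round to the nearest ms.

664 ms

Correct trials (n=10): 576, 539, 411, 612, 588, 563, 402, 483, 484, 453
Mean correct RT = 5111/10 = 511.1000 ms
Proportion correct = 10/13
IES = 511.1000 / (10/13) = 664.430 ms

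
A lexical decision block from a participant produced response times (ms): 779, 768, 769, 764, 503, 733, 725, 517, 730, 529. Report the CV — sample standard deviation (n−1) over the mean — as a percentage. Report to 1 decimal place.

17.0%

n = 10, Σ = 6817, M = 681.7000
Σ(x−M)² = 120526.100; s = √(120526.100/9) = 115.7229
CV = 115.7229 / 681.7000 = 0.16976 = 16.976%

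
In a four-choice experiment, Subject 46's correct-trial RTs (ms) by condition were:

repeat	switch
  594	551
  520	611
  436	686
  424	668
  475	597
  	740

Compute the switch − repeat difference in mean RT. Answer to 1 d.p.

152.4 ms

M(repeat) = 2449/5 = 489.800
M(switch) = 3853/6 = 642.167
Difference = 642.167 − 489.800 = 152.367 ms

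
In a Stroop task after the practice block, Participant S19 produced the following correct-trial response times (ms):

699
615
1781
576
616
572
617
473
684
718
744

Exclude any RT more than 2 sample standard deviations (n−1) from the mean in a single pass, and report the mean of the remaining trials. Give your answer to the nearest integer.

631 ms

n = 11, ΣRT = 8095, M = 735.909
Σ(x−M)² = 1261352.91; s = √(1261352.91/10) = 355.155
Cutoffs: 735.909 ± 2·355.155 → [25.6, 1446.2]
Outside: 1781 → excluded.
Retained (n=10): Σ = 6314, mean = 6314/10 = 631.400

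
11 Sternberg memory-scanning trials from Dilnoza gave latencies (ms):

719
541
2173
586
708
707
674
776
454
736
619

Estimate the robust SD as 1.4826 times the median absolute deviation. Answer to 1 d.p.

Sorted: 454, 541, 586, 619, 674, 707, 708, 719, 736, 776, 2173 → median = 707
|x − 707| sorted: 0, 1, 12, 29, 33, 69, 88, 121, 166, 253, 1466 → MAD = 69
Robust SD ≈ 1.4826 × 69 = 102.299

102.3 ms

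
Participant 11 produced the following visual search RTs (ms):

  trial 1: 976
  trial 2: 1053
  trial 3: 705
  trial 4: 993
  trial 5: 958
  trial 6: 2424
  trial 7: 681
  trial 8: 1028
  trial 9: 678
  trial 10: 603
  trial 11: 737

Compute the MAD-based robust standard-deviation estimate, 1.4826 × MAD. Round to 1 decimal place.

Sorted: 603, 678, 681, 705, 737, 958, 976, 993, 1028, 1053, 2424 → median = 958
|x − 958| sorted: 0, 18, 35, 70, 95, 221, 253, 277, 280, 355, 1466 → MAD = 221
Robust SD ≈ 1.4826 × 221 = 327.655

327.7 ms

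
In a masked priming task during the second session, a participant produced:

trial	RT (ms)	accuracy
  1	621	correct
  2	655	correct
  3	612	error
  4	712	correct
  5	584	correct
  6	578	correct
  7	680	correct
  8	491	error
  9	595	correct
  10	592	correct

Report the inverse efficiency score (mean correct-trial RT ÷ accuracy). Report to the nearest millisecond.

Correct trials (n=8): 621, 655, 712, 584, 578, 680, 595, 592
Mean correct RT = 5017/8 = 627.1250 ms
Proportion correct = 8/10
IES = 627.1250 / (8/10) = 783.906 ms

784 ms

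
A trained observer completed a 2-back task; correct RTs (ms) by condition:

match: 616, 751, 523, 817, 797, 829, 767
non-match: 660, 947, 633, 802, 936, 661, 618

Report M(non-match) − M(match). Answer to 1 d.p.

22.4 ms

M(match) = 5100/7 = 728.571
M(non-match) = 5257/7 = 751.000
Difference = 751.000 − 728.571 = 22.429 ms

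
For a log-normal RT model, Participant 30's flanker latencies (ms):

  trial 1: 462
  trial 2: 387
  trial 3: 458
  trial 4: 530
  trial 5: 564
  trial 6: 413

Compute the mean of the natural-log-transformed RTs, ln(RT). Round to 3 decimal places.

6.142

ln(RT): 6.1356, 5.9584, 6.1269, 6.2729, 6.3351, 6.0234
Σ ln(RT) = 36.8522
Mean = 36.8522/6 = 6.14204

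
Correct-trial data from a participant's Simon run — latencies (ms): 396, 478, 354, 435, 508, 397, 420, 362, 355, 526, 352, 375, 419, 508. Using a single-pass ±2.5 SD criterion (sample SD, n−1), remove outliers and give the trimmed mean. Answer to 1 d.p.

n = 14, ΣRT = 5885, M = 420.357
Σ(x−M)² = 50011.21; s = √(50011.21/13) = 62.024
Cutoffs: 420.357 ± 2.5·62.024 → [265.3, 575.4]
No RTs fall outside the cutoffs; all 14 retained. Mean = 5885/14 = 420.357

420.4 ms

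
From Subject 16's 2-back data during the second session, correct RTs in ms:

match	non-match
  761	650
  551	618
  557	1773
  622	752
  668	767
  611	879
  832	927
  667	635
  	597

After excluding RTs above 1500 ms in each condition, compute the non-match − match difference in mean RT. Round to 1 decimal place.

69.5 ms

non-match: exclude 1773
M(match) = 5269/8 = 658.625
M(non-match) = 5825/8 = 728.125
Difference = 728.125 − 658.625 = 69.500 ms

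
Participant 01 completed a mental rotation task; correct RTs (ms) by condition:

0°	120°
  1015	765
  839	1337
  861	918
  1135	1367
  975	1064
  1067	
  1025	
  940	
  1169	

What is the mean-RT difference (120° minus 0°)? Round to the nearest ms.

87 ms

M(0°) = 9026/9 = 1002.889
M(120°) = 5451/5 = 1090.200
Difference = 1090.200 − 1002.889 = 87.311 ms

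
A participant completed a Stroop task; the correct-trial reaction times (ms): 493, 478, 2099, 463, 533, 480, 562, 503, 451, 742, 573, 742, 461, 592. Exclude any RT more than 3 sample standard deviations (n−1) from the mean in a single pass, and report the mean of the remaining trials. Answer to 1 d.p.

n = 14, ΣRT = 9172, M = 655.143
Σ(x−M)² = 2361917.71; s = √(2361917.71/13) = 426.246
Cutoffs: 655.143 ± 3·426.246 → [-623.6, 1933.9]
Outside: 2099 → excluded.
Retained (n=13): Σ = 7073, mean = 7073/13 = 544.077

544.1 ms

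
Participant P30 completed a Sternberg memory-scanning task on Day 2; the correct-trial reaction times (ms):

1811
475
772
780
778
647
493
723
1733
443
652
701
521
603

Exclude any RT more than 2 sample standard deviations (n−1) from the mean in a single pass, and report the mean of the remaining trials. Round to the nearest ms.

n = 14, ΣRT = 11132, M = 795.143
Σ(x−M)² = 2398963.71; s = √(2398963.71/13) = 429.576
Cutoffs: 795.143 ± 2·429.576 → [-64.0, 1654.3]
Outside: 1733, 1811 → excluded.
Retained (n=12): Σ = 7588, mean = 7588/12 = 632.333

632 ms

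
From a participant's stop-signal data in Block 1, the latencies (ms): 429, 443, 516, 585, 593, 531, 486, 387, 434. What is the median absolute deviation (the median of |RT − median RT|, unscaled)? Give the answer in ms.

Sorted: 387, 429, 434, 443, 486, 516, 531, 585, 593 → median = 486
|x − 486|: 57, 43, 30, 99, 107, 45, 0, 99, 52
Sorted deviations: 0, 30, 43, 45, 52, 57, 99, 99, 107 → MAD = 52

52 ms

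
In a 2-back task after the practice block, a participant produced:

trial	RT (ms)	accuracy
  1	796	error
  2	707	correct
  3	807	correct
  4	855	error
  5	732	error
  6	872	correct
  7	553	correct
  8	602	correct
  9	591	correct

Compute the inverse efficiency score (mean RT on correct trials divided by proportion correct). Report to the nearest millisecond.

Correct trials (n=6): 707, 807, 872, 553, 602, 591
Mean correct RT = 4132/6 = 688.6667 ms
Proportion correct = 6/9
IES = 688.6667 / (6/9) = 1033.000 ms

1033 ms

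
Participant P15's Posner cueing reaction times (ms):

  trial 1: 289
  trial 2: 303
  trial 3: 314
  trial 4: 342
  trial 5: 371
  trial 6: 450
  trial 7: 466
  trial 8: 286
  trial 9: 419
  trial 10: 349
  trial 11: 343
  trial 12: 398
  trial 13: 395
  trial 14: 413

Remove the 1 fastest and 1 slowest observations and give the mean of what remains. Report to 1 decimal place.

365.5 ms

Sorted: 286, 289, 303, 314, 342, 343, 349, 371, 395, 398, 413, 419, 450, 466
Drop lowest 1 (286) and highest 1 (466)
Remaining (n=12): Σ = 4386, mean = 4386/12 = 365.500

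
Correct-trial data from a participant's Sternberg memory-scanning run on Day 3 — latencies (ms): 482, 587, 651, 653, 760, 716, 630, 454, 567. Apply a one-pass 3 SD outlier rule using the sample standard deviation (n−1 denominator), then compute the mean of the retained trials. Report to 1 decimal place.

n = 9, ΣRT = 5500, M = 611.111
Σ(x−M)² = 80752.89; s = √(80752.89/8) = 100.469
Cutoffs: 611.111 ± 3·100.469 → [309.7, 912.5]
No RTs fall outside the cutoffs; all 9 retained. Mean = 5500/9 = 611.111

611.1 ms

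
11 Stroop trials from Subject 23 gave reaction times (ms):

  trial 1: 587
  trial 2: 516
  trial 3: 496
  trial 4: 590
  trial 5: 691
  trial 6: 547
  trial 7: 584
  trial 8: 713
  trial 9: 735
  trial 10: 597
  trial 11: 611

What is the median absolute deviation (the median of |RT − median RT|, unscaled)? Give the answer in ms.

43 ms

Sorted: 496, 516, 547, 584, 587, 590, 597, 611, 691, 713, 735 → median = 590
|x − 590|: 3, 74, 94, 0, 101, 43, 6, 123, 145, 7, 21
Sorted deviations: 0, 3, 6, 7, 21, 43, 74, 94, 101, 123, 145 → MAD = 43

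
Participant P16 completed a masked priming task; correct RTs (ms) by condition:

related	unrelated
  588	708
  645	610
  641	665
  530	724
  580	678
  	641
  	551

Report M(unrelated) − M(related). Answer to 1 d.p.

M(related) = 2984/5 = 596.800
M(unrelated) = 4577/7 = 653.857
Difference = 653.857 − 596.800 = 57.057 ms

57.1 ms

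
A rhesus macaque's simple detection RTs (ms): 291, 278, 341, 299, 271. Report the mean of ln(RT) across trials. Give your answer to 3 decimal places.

5.687

ln(RT): 5.6733, 5.6276, 5.8319, 5.7004, 5.6021
Σ ln(RT) = 28.4354
Mean = 28.4354/5 = 5.68708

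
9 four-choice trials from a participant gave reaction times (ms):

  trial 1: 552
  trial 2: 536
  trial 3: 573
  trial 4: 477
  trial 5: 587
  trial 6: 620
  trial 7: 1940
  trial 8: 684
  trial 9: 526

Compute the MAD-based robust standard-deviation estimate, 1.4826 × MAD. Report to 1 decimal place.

69.7 ms

Sorted: 477, 526, 536, 552, 573, 587, 620, 684, 1940 → median = 573
|x − 573| sorted: 0, 14, 21, 37, 47, 47, 96, 111, 1367 → MAD = 47
Robust SD ≈ 1.4826 × 47 = 69.682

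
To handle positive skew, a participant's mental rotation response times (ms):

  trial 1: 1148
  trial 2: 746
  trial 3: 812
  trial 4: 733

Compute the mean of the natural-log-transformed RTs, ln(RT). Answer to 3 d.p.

6.739

ln(RT): 7.0458, 6.6147, 6.6995, 6.5971
Σ ln(RT) = 26.9571
Mean = 26.9571/4 = 6.73929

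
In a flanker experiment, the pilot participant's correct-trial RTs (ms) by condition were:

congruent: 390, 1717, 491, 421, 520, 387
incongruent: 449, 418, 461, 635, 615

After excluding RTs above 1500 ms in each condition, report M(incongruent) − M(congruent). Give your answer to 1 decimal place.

73.8 ms

congruent: exclude 1717
M(congruent) = 2209/5 = 441.800
M(incongruent) = 2578/5 = 515.600
Difference = 515.600 − 441.800 = 73.800 ms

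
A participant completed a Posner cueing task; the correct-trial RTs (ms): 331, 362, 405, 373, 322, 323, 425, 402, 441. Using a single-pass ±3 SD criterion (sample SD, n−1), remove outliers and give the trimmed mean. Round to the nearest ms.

376 ms

n = 9, ΣRT = 3384, M = 376.000
Σ(x−M)² = 16098.00; s = √(16098.00/8) = 44.858
Cutoffs: 376.000 ± 3·44.858 → [241.4, 510.6]
No RTs fall outside the cutoffs; all 9 retained. Mean = 3384/9 = 376.000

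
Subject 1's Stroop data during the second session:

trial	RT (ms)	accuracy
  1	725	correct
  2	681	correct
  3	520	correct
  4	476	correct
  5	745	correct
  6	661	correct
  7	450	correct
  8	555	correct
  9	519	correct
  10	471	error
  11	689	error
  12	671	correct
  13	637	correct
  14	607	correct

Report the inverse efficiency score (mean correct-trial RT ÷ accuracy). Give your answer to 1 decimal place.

Correct trials (n=12): 725, 681, 520, 476, 745, 661, 450, 555, 519, 671, 637, 607
Mean correct RT = 7247/12 = 603.9167 ms
Proportion correct = 12/14
IES = 603.9167 / (12/14) = 704.569 ms

704.6 ms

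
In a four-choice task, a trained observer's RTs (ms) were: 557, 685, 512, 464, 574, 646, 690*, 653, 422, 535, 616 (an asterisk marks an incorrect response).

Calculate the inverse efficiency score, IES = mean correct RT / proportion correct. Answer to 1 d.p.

Correct trials (n=10): 557, 685, 512, 464, 574, 646, 653, 422, 535, 616
Mean correct RT = 5664/10 = 566.4000 ms
Proportion correct = 10/11
IES = 566.4000 / (10/11) = 623.040 ms

623.0 ms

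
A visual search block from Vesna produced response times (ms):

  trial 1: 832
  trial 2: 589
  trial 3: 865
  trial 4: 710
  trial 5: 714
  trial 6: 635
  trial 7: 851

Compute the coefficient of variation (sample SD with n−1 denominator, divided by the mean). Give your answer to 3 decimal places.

n = 7, Σ = 5196, M = 742.2857
Σ(x−M)² = 71775.429; s = √(71775.429/6) = 109.3735
CV = 109.3735 / 742.2857 = 0.14735

0.147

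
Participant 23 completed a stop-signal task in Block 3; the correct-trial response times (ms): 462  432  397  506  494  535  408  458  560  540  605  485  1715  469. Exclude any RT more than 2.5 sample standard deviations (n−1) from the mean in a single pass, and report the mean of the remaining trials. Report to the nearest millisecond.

489 ms

n = 14, ΣRT = 8066, M = 576.143
Σ(x−M)² = 1440669.71; s = √(1440669.71/13) = 332.898
Cutoffs: 576.143 ± 2.5·332.898 → [-256.1, 1408.4]
Outside: 1715 → excluded.
Retained (n=13): Σ = 6351, mean = 6351/13 = 488.538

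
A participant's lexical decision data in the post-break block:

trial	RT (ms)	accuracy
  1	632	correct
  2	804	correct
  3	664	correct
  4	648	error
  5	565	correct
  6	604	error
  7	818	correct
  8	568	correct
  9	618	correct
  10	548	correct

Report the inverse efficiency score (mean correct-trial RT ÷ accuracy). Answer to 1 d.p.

Correct trials (n=8): 632, 804, 664, 565, 818, 568, 618, 548
Mean correct RT = 5217/8 = 652.1250 ms
Proportion correct = 8/10
IES = 652.1250 / (8/10) = 815.156 ms

815.2 ms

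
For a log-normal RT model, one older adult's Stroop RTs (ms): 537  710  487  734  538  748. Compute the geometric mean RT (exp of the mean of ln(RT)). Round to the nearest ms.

ln(RT): 6.2860, 6.5653, 6.1883, 6.5985, 6.2879, 6.6174
Mean ln(RT) = 38.5433/6 = 6.42388
Geometric mean = exp(6.42388) = 616.39 ms

616 ms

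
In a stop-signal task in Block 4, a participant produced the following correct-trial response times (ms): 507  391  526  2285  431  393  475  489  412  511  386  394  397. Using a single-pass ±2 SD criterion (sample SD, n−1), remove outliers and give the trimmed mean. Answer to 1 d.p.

n = 13, ΣRT = 7597, M = 584.385
Σ(x−M)² = 3165923.08; s = √(3165923.08/12) = 513.641
Cutoffs: 584.385 ± 2·513.641 → [-442.9, 1611.7]
Outside: 2285 → excluded.
Retained (n=12): Σ = 5312, mean = 5312/12 = 442.667

442.7 ms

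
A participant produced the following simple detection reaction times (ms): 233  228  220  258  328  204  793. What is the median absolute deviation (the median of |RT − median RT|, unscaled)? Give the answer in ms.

25 ms

Sorted: 204, 220, 228, 233, 258, 328, 793 → median = 233
|x − 233|: 0, 5, 13, 25, 95, 29, 560
Sorted deviations: 0, 5, 13, 25, 29, 95, 560 → MAD = 25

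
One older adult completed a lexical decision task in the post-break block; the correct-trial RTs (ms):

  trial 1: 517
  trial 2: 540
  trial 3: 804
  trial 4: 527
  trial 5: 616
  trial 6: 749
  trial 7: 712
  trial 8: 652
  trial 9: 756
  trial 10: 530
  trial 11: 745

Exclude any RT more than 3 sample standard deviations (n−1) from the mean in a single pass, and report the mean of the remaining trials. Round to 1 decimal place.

649.8 ms

n = 11, ΣRT = 7148, M = 649.818
Σ(x−M)² = 118099.64; s = √(118099.64/10) = 108.674
Cutoffs: 649.818 ± 3·108.674 → [323.8, 975.8]
No RTs fall outside the cutoffs; all 11 retained. Mean = 7148/11 = 649.818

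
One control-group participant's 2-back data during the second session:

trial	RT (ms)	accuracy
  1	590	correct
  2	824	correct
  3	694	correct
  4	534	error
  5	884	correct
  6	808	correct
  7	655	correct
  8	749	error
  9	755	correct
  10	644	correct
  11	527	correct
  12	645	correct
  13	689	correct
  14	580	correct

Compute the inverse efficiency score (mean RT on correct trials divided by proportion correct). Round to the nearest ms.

Correct trials (n=12): 590, 824, 694, 884, 808, 655, 755, 644, 527, 645, 689, 580
Mean correct RT = 8295/12 = 691.2500 ms
Proportion correct = 12/14
IES = 691.2500 / (12/14) = 806.458 ms

806 ms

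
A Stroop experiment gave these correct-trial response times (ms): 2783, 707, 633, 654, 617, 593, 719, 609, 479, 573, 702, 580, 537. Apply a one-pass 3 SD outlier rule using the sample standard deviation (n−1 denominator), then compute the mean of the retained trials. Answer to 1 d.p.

616.9 ms

n = 13, ΣRT = 10186, M = 783.538
Σ(x−M)² = 4387743.23; s = √(4387743.23/12) = 604.686
Cutoffs: 783.538 ± 3·604.686 → [-1030.5, 2597.6]
Outside: 2783 → excluded.
Retained (n=12): Σ = 7403, mean = 7403/12 = 616.917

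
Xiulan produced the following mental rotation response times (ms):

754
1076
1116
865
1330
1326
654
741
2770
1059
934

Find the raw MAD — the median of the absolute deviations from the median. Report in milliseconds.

Sorted: 654, 741, 754, 865, 934, 1059, 1076, 1116, 1326, 1330, 2770 → median = 1059
|x − 1059|: 305, 17, 57, 194, 271, 267, 405, 318, 1711, 0, 125
Sorted deviations: 0, 17, 57, 125, 194, 267, 271, 305, 318, 405, 1711 → MAD = 267

267 ms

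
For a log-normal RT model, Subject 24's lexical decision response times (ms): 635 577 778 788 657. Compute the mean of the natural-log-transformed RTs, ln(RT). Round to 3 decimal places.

6.525

ln(RT): 6.4536, 6.3578, 6.6567, 6.6695, 6.4877
Σ ln(RT) = 32.6254
Mean = 32.6254/5 = 6.52508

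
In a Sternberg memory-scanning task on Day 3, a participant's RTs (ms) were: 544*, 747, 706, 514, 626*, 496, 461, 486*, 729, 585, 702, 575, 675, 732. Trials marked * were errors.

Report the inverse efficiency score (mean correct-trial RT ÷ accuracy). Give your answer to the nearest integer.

Correct trials (n=11): 747, 706, 514, 496, 461, 729, 585, 702, 575, 675, 732
Mean correct RT = 6922/11 = 629.2727 ms
Proportion correct = 11/14
IES = 629.2727 / (11/14) = 800.893 ms

801 ms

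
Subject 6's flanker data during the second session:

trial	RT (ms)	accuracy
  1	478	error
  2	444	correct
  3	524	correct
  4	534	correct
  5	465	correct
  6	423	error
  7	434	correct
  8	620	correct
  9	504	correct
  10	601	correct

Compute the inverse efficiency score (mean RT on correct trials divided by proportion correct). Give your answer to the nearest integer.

Correct trials (n=8): 444, 524, 534, 465, 434, 620, 504, 601
Mean correct RT = 4126/8 = 515.7500 ms
Proportion correct = 8/10
IES = 515.7500 / (8/10) = 644.688 ms

645 ms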